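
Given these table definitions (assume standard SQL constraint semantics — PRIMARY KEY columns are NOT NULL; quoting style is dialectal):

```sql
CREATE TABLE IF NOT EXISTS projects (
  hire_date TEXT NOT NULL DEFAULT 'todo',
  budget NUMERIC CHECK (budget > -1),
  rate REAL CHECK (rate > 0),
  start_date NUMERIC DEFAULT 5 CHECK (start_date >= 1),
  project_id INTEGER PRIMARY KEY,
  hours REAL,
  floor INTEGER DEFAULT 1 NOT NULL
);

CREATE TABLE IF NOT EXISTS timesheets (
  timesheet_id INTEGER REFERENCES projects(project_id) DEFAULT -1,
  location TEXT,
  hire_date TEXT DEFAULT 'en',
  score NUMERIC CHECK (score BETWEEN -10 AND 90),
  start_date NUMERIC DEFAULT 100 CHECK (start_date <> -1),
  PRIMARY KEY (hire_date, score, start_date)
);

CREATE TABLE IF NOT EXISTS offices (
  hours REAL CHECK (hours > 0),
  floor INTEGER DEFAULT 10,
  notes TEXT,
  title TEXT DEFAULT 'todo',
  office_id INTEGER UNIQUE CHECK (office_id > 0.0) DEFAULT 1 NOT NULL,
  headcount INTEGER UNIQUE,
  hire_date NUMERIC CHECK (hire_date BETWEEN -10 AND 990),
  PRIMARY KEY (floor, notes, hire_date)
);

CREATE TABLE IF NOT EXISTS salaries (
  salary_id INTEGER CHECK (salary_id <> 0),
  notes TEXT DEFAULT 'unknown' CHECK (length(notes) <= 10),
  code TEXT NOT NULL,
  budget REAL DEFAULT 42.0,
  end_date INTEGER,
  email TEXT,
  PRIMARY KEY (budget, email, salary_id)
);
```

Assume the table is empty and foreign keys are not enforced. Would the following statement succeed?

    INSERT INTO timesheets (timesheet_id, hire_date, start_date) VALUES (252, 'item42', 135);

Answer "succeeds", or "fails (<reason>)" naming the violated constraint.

fails (NOT NULL on score)

score is omitted from the column list and has no DEFAULT, so it would receive NULL.
But score is part of the PRIMARY KEY (implied NOT NULL).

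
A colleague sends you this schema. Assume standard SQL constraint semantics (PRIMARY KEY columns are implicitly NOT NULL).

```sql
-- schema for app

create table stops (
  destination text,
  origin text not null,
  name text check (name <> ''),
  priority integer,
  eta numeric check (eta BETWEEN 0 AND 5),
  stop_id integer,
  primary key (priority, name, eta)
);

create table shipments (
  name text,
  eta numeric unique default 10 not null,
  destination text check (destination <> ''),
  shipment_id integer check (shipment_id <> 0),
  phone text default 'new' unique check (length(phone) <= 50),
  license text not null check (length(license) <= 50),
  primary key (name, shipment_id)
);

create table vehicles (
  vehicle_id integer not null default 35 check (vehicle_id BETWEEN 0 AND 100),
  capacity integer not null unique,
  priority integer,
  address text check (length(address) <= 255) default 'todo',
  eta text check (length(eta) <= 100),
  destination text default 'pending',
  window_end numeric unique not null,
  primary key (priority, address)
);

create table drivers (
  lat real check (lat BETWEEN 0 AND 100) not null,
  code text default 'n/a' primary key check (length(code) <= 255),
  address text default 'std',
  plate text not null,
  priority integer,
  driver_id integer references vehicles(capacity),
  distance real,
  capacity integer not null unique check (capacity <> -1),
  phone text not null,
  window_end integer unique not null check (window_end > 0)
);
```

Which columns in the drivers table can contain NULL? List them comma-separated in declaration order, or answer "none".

address, priority, driver_id, distance

- lat: declared NOT NULL → not nullable.
- code: part of the PRIMARY KEY, which implies NOT NULL → not nullable.
- address: DEFAULT only fills an omitted column; an explicit NULL is still allowed → nullable.
- plate: declared NOT NULL → not nullable.
- priority: no NOT NULL constraint applies → nullable.
- driver_id: a foreign key column may be NULL unless separately constrained → nullable.
- distance: no NOT NULL constraint applies → nullable.
- capacity: declared NOT NULL → not nullable.
- phone: declared NOT NULL → not nullable.
- window_end: declared NOT NULL → not nullable.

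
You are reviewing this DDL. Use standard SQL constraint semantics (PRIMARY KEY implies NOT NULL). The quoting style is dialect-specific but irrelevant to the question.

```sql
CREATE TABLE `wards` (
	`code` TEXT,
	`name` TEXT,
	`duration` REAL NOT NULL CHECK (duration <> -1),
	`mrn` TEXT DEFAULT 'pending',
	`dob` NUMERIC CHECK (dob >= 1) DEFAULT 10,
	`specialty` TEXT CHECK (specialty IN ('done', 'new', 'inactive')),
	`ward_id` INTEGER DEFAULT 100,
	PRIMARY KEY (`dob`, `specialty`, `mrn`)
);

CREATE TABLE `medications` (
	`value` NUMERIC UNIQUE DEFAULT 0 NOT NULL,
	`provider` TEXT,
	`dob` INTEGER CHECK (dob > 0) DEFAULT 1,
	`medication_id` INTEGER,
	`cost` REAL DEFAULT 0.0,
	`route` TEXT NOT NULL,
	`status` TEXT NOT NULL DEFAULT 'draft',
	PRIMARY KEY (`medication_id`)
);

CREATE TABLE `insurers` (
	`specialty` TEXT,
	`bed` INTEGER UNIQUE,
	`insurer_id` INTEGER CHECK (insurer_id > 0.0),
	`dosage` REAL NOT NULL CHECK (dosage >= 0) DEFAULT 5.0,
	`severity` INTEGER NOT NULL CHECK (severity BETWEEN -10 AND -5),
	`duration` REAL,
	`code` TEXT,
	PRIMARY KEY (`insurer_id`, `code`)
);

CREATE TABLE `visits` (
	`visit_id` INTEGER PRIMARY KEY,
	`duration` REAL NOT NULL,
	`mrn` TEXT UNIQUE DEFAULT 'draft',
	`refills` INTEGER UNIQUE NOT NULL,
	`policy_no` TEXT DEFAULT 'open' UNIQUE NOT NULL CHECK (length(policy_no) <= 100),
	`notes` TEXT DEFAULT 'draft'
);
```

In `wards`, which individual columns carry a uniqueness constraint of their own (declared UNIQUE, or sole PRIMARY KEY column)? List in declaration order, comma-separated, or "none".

- code: no UNIQUE or single-column PK constraint.
- name: no UNIQUE or single-column PK constraint.
- duration: no UNIQUE or single-column PK constraint.
- mrn: part of a composite PRIMARY KEY — only the tuple is unique, not this column on its own.
- dob: part of a composite PRIMARY KEY — only the tuple is unique, not this column on its own.
- specialty: part of a composite PRIMARY KEY — only the tuple is unique, not this column on its own.
- ward_id: no UNIQUE or single-column PK constraint.

none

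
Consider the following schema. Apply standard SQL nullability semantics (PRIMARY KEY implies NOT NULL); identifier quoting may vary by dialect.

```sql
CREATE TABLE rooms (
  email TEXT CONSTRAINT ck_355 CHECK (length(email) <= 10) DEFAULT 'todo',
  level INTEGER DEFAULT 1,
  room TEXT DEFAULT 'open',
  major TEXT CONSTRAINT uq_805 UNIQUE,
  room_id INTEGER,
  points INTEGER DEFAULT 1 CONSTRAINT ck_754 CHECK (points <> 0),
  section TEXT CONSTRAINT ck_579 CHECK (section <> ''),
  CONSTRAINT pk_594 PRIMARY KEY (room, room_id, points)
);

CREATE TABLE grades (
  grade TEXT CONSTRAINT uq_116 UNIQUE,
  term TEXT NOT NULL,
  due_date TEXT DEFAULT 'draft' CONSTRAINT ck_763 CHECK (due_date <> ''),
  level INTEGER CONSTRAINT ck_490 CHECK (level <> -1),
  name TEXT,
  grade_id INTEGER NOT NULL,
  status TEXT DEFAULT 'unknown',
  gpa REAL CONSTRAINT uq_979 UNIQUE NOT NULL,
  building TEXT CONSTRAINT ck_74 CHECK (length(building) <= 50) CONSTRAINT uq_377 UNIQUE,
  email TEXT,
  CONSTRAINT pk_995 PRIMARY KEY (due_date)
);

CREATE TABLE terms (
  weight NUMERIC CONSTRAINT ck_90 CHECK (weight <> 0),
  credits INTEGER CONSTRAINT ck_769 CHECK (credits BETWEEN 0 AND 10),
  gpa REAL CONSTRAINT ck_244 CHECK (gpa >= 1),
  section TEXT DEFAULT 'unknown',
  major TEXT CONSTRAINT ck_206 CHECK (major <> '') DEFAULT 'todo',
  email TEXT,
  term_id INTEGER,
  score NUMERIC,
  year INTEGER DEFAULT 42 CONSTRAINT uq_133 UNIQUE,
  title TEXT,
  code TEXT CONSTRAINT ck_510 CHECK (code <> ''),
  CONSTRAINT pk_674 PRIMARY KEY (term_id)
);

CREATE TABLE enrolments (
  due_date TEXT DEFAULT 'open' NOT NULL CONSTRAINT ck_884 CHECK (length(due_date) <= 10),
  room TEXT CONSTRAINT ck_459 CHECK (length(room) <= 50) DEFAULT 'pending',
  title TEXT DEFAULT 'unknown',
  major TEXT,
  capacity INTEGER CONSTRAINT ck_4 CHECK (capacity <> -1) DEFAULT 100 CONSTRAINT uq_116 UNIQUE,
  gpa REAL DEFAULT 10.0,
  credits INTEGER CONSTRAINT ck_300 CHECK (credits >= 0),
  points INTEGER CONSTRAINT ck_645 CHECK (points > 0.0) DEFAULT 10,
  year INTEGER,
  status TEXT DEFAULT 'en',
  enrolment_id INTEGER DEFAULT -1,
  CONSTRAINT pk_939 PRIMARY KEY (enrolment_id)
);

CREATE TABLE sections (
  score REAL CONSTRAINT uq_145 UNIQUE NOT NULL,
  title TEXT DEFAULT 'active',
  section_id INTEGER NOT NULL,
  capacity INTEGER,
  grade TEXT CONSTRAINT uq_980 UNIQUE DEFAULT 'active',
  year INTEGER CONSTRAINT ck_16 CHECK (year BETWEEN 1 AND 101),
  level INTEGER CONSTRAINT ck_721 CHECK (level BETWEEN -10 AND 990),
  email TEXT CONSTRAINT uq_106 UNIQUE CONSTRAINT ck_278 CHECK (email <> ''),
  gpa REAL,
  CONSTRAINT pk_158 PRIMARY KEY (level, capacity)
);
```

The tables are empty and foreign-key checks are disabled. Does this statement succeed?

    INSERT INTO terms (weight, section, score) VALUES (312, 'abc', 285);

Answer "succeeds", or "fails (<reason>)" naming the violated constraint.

fails (NOT NULL on term_id)

term_id is omitted from the column list and has no DEFAULT, so it would receive NULL.
But term_id is part of the PRIMARY KEY (implied NOT NULL).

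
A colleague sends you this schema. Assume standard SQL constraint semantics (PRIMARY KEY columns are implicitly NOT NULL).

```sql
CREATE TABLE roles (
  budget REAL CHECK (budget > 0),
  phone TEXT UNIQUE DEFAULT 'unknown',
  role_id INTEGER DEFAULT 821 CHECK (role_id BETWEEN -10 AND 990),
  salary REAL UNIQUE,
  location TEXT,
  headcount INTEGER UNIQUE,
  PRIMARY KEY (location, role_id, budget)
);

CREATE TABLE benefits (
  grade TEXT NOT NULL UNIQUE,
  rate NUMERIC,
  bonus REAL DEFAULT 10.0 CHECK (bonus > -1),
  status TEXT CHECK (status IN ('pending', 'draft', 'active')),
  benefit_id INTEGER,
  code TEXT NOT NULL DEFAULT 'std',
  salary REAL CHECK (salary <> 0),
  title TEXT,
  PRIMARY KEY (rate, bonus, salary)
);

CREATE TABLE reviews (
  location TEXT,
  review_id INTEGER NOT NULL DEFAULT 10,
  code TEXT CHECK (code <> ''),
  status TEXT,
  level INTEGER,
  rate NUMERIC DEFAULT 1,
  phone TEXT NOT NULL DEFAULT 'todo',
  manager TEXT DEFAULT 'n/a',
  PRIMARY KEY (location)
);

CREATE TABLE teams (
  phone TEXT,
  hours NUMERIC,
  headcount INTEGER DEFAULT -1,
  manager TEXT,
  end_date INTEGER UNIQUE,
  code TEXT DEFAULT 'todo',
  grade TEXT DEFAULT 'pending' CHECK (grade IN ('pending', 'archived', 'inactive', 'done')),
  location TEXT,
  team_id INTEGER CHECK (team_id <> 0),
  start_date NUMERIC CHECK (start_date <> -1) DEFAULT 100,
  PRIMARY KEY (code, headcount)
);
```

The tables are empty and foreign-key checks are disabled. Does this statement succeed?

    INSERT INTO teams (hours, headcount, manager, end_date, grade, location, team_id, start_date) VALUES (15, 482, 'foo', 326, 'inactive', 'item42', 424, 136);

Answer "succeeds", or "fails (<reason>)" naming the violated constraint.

NOT NULL columns: code defaults to 'todo'; headcount is supplied.
CHECK constraints: 'inactive' satisfies (grade IN ('pending', 'archived', 'inactive', 'done')); 424 satisfies (team_id <> 0); 136 satisfies (start_date <> -1).
No constraint is violated.

succeeds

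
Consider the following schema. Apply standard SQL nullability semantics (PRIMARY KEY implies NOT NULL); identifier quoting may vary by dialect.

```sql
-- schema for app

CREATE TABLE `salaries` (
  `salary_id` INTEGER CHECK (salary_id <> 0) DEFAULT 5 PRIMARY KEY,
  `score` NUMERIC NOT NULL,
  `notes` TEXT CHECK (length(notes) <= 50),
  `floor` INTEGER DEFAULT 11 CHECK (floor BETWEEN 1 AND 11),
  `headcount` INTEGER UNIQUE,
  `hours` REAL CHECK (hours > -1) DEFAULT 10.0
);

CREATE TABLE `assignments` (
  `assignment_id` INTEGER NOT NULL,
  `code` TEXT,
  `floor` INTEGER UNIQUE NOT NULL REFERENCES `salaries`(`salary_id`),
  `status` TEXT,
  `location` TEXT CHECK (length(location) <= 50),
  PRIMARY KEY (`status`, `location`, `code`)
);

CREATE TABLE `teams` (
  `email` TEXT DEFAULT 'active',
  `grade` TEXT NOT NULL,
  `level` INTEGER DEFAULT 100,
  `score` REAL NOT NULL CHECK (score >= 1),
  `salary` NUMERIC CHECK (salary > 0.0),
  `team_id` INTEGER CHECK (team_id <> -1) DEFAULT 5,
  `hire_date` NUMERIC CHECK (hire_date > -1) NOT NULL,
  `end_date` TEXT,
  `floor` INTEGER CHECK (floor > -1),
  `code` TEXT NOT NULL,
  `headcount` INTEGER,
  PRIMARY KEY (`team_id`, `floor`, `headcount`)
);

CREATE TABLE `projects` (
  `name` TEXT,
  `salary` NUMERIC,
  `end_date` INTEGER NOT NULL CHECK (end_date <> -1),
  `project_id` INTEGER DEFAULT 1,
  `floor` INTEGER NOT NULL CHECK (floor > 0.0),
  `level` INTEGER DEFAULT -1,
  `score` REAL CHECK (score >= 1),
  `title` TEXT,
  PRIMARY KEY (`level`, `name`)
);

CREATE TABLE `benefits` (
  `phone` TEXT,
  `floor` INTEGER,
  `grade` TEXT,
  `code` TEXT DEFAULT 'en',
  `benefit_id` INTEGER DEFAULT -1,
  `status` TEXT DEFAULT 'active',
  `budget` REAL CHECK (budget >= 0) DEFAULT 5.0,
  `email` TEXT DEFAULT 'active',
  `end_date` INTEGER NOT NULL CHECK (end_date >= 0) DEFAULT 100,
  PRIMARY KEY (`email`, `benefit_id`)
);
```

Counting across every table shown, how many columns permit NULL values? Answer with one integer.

salaries: 4 nullable (notes, floor, headcount, hours — PK (salary_id) and explicit NOT NULL columns excluded).
assignments: 0 nullable (none — PK (status, location, code) and explicit NOT NULL columns excluded).
teams: 4 nullable (email, level, salary, end_date — PK (team_id, floor, headcount) and explicit NOT NULL columns excluded).
projects: 4 nullable (salary, project_id, score, title — PK (level, name) and explicit NOT NULL columns excluded).
benefits: 6 nullable (phone, floor, grade, code, status, budget — PK (email, benefit_id) and explicit NOT NULL columns excluded).
Total: 4 + 0 + 4 + 4 + 6 = 18.

18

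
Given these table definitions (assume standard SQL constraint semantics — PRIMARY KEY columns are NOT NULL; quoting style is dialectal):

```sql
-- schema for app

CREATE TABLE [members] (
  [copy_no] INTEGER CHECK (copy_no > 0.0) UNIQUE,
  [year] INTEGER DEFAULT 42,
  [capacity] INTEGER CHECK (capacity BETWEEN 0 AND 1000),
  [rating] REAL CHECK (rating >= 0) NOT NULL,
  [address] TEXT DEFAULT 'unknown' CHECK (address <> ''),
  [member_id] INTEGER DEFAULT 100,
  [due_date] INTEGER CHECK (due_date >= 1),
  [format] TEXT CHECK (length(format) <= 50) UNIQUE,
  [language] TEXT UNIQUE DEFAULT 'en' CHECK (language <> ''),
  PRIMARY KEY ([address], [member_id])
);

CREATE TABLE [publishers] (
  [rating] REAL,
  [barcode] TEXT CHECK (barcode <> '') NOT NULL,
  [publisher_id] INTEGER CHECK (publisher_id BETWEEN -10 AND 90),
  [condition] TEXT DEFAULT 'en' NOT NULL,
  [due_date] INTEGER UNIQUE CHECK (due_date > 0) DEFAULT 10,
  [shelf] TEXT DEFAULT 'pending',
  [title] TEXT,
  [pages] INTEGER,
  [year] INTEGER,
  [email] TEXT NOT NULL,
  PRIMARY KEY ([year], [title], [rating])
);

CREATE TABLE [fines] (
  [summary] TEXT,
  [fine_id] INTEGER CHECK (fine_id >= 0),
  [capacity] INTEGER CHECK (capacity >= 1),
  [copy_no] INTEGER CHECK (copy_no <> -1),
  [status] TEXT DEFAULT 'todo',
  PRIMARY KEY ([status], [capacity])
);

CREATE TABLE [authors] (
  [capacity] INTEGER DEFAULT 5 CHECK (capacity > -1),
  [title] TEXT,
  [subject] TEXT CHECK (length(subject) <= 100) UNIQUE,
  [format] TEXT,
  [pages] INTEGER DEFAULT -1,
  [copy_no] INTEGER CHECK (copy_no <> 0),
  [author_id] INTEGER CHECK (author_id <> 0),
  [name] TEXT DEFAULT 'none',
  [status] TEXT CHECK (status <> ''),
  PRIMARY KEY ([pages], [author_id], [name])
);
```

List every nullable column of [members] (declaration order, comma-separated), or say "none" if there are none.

copy_no, year, capacity, due_date, format, language

- copy_no: CHECK does not forbid NULL (a CHECK constraint passes when its expression is NULL) → nullable.
- year: DEFAULT only fills an omitted column; an explicit NULL is still allowed → nullable.
- capacity: CHECK does not forbid NULL (a CHECK constraint passes when its expression is NULL) → nullable.
- rating: declared NOT NULL → not nullable.
- address: part of the PRIMARY KEY, which implies NOT NULL → not nullable.
- member_id: part of the PRIMARY KEY, which implies NOT NULL → not nullable.
- due_date: CHECK does not forbid NULL (a CHECK constraint passes when its expression is NULL) → nullable.
- format: CHECK does not forbid NULL (a CHECK constraint passes when its expression is NULL) → nullable.
- language: CHECK does not forbid NULL (a CHECK constraint passes when its expression is NULL) → nullable.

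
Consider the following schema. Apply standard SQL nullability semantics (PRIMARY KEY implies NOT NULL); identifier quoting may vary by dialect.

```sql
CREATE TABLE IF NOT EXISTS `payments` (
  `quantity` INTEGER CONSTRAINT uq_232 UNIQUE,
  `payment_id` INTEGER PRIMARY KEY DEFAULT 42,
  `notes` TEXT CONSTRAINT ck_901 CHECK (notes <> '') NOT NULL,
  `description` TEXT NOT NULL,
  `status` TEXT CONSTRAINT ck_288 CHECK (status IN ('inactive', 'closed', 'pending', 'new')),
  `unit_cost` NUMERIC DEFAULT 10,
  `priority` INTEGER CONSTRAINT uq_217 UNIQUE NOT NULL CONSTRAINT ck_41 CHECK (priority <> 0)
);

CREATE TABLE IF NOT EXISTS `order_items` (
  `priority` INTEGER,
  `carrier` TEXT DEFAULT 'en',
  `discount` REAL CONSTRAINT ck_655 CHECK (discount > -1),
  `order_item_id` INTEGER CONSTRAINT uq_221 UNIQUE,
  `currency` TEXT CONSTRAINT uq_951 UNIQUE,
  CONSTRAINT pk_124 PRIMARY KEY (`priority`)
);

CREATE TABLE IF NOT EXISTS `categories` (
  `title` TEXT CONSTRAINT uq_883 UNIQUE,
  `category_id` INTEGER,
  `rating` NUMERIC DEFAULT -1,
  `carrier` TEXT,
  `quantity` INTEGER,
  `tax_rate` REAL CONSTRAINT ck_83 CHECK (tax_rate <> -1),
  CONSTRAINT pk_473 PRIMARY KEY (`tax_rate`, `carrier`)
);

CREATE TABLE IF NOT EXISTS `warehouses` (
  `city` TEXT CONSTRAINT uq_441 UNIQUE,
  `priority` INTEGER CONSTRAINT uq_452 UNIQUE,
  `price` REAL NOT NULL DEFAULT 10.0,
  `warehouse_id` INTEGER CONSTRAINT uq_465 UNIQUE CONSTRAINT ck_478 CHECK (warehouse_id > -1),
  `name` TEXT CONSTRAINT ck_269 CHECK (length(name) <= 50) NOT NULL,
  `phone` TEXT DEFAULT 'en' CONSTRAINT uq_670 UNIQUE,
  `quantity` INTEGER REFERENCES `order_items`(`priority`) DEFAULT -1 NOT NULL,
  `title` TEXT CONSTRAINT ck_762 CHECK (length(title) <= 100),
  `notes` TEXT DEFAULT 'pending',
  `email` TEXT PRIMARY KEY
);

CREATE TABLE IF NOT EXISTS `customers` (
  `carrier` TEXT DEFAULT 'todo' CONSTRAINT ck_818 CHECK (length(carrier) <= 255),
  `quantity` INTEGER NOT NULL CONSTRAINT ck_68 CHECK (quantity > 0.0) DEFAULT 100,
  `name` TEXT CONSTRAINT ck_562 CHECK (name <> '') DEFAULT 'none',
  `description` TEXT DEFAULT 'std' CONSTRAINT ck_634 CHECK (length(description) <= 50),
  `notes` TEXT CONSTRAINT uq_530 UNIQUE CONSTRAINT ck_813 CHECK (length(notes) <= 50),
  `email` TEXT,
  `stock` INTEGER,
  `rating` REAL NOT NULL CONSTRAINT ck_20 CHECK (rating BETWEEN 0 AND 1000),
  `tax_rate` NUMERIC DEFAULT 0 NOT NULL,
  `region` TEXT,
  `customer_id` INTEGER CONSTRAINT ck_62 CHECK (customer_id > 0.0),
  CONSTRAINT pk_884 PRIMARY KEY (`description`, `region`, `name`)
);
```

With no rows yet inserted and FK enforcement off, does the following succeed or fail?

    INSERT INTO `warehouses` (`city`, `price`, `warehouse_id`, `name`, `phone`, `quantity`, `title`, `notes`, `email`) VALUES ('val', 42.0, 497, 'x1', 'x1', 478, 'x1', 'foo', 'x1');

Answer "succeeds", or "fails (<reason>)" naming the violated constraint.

NOT NULL columns: email is supplied; name is supplied; price is supplied; quantity is supplied.
CHECK constraints: 497 satisfies (warehouse_id > -1); 'x1' satisfies (length(name) <= 50); 'x1' satisfies (length(title) <= 100).
No constraint is violated.

succeeds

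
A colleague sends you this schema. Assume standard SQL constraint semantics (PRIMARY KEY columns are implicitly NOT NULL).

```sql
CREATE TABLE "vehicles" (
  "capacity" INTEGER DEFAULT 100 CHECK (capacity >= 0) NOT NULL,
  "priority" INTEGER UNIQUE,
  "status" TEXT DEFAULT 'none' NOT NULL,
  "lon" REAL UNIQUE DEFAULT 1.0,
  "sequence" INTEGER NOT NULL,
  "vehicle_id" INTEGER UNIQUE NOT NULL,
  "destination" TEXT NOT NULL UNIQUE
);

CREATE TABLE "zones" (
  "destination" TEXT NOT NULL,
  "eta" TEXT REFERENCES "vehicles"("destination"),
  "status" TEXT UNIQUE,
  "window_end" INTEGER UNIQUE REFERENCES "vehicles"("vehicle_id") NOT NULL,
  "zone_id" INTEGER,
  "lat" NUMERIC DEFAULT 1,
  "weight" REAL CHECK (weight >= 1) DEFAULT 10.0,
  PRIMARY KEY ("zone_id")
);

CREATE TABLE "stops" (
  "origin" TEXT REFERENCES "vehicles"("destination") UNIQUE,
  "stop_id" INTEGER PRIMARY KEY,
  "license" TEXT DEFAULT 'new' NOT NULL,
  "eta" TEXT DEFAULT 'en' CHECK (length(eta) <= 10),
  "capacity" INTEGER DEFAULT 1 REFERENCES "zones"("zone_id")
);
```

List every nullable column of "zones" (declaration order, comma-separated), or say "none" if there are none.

eta, status, lat, weight

- destination: declared NOT NULL → not nullable.
- eta: a foreign key column may be NULL unless separately constrained → nullable.
- status: UNIQUE does not imply NOT NULL → nullable.
- window_end: declared NOT NULL → not nullable.
- zone_id: part of the PRIMARY KEY, which implies NOT NULL → not nullable.
- lat: DEFAULT only fills an omitted column; an explicit NULL is still allowed → nullable.
- weight: CHECK does not forbid NULL (a CHECK constraint passes when its expression is NULL) → nullable.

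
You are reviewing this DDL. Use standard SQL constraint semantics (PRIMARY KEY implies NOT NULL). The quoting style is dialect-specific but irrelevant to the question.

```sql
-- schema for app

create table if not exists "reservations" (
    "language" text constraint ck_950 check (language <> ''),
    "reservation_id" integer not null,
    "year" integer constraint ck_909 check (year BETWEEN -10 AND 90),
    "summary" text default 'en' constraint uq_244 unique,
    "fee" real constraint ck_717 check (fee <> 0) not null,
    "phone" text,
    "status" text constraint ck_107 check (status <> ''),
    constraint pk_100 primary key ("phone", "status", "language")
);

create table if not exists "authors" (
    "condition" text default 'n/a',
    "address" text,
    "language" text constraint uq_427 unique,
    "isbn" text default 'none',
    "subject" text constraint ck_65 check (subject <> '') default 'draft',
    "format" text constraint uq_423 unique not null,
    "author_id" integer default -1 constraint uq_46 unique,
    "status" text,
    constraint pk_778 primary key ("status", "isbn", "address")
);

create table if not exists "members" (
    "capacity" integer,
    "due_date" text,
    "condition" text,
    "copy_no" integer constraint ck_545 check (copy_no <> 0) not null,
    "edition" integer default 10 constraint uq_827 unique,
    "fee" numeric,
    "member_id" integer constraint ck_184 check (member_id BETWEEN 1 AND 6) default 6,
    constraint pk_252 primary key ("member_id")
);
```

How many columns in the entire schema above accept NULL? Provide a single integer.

11

reservations: 2 nullable (year, summary — PK (phone, status, language) and explicit NOT NULL columns excluded).
authors: 4 nullable (condition, language, subject, author_id — PK (status, isbn, address) and explicit NOT NULL columns excluded).
members: 5 nullable (capacity, due_date, condition, edition, fee — PK (member_id) and explicit NOT NULL columns excluded).
Total: 2 + 4 + 5 = 11.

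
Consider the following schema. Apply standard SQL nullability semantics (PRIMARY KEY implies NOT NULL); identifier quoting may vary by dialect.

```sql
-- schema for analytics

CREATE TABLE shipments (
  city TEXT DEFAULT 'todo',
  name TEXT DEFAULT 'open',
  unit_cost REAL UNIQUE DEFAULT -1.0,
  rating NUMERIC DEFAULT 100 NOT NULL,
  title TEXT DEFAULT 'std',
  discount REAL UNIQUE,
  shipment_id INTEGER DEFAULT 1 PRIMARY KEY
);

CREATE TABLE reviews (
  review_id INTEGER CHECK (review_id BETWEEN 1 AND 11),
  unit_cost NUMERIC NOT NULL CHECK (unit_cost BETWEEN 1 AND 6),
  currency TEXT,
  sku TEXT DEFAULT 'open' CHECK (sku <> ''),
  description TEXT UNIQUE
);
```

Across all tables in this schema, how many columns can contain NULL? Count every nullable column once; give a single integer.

shipments: 5 nullable (city, name, unit_cost, title, discount — PK (shipment_id) and explicit NOT NULL columns excluded).
reviews: 4 nullable (review_id, currency, sku, description — PK none and explicit NOT NULL columns excluded).
Total: 5 + 4 = 9.

9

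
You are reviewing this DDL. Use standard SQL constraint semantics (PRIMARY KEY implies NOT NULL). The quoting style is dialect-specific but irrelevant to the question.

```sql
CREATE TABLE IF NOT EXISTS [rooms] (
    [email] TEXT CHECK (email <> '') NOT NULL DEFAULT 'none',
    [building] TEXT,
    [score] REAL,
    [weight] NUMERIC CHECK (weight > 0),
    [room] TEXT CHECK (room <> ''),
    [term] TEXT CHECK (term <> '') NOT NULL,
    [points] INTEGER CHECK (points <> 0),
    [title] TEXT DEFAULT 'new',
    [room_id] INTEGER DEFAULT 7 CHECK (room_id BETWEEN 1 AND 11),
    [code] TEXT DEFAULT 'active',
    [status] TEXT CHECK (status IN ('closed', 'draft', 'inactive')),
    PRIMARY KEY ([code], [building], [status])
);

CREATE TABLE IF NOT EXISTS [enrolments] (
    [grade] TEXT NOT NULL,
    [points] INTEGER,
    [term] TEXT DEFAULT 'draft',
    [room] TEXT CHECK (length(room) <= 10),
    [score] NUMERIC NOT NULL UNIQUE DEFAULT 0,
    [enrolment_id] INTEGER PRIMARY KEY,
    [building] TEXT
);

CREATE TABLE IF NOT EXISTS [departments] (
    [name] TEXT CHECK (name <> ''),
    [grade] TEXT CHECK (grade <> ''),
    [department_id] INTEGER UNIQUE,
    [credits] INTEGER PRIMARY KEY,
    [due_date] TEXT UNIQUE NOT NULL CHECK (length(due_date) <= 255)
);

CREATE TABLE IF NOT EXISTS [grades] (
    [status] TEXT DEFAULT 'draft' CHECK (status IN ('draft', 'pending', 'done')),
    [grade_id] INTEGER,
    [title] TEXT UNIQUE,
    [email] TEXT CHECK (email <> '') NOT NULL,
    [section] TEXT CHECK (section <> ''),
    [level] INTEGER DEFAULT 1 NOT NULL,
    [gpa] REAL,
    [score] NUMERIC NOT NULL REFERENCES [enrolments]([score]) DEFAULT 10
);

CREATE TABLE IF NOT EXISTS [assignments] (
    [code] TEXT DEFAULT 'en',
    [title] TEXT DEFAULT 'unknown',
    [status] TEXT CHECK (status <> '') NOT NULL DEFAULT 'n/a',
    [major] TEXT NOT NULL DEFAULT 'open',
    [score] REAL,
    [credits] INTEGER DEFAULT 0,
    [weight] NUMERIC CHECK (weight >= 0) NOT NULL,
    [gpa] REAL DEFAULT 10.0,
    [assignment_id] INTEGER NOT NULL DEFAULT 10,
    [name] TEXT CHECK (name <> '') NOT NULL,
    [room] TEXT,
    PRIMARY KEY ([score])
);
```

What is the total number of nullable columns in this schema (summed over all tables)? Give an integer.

rooms: 6 nullable (score, weight, room, points, title, room_id — PK (code, building, status) and explicit NOT NULL columns excluded).
enrolments: 4 nullable (points, term, room, building — PK (enrolment_id) and explicit NOT NULL columns excluded).
departments: 3 nullable (name, grade, department_id — PK (credits) and explicit NOT NULL columns excluded).
grades: 5 nullable (status, grade_id, title, section, gpa — PK none and explicit NOT NULL columns excluded).
assignments: 5 nullable (code, title, credits, gpa, room — PK (score) and explicit NOT NULL columns excluded).
Total: 6 + 4 + 3 + 5 + 5 = 23.

23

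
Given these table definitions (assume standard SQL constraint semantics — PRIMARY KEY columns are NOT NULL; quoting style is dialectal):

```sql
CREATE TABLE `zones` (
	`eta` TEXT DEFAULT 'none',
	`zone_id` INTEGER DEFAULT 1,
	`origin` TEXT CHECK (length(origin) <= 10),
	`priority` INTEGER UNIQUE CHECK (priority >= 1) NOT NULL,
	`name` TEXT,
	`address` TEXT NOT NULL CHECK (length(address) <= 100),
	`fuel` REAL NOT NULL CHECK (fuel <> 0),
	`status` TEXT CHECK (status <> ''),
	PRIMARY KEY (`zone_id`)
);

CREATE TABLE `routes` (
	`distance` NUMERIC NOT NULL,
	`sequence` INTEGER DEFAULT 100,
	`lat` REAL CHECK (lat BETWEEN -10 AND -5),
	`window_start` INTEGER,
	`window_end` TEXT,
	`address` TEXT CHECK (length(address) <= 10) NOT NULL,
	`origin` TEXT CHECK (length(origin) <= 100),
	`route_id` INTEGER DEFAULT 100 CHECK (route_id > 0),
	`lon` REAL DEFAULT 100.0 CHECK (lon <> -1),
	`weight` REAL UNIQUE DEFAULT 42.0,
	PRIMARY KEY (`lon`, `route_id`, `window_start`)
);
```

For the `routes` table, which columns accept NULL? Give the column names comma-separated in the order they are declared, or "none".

- distance: declared NOT NULL → not nullable.
- sequence: DEFAULT only fills an omitted column; an explicit NULL is still allowed → nullable.
- lat: CHECK does not forbid NULL (a CHECK constraint passes when its expression is NULL) → nullable.
- window_start: part of the PRIMARY KEY, which implies NOT NULL → not nullable.
- window_end: no NOT NULL constraint applies → nullable.
- address: declared NOT NULL → not nullable.
- origin: CHECK does not forbid NULL (a CHECK constraint passes when its expression is NULL) → nullable.
- route_id: part of the PRIMARY KEY, which implies NOT NULL → not nullable.
- lon: part of the PRIMARY KEY, which implies NOT NULL → not nullable.
- weight: UNIQUE does not imply NOT NULL → nullable.

sequence, lat, window_end, origin, weight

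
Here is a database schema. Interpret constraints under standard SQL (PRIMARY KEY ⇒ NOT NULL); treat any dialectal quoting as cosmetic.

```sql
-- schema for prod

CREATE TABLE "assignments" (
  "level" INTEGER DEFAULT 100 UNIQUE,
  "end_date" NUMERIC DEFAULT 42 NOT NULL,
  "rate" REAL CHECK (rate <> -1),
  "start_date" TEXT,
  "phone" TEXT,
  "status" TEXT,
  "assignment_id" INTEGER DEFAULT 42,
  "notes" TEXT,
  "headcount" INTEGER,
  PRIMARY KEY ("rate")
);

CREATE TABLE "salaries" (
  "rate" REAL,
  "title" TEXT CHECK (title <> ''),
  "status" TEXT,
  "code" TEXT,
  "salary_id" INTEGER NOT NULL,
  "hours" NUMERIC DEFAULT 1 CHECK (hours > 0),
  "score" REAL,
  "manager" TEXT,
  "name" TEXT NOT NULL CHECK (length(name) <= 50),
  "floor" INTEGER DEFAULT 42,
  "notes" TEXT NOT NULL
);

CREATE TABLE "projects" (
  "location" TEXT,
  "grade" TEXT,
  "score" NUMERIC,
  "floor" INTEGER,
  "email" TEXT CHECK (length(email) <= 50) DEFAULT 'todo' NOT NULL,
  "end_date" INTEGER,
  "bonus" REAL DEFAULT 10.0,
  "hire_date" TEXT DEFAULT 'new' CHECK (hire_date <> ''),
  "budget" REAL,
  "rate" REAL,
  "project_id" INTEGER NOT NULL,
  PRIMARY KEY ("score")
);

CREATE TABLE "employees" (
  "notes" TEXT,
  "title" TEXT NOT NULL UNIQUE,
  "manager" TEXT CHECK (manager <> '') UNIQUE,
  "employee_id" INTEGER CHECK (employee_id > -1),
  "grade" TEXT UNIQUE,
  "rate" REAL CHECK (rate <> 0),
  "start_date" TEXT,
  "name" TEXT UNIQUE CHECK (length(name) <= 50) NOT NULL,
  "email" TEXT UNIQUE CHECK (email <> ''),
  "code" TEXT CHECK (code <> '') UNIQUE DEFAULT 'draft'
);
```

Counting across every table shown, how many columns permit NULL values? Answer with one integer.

31

assignments: 7 nullable (level, start_date, phone, status, assignment_id, notes, headcount — PK (rate) and explicit NOT NULL columns excluded).
salaries: 8 nullable (rate, title, status, code, hours, score, manager, floor — PK none and explicit NOT NULL columns excluded).
projects: 8 nullable (location, grade, floor, end_date, bonus, hire_date, budget, rate — PK (score) and explicit NOT NULL columns excluded).
employees: 8 nullable (notes, manager, employee_id, grade, rate, start_date, email, code — PK none and explicit NOT NULL columns excluded).
Total: 7 + 8 + 8 + 8 = 31.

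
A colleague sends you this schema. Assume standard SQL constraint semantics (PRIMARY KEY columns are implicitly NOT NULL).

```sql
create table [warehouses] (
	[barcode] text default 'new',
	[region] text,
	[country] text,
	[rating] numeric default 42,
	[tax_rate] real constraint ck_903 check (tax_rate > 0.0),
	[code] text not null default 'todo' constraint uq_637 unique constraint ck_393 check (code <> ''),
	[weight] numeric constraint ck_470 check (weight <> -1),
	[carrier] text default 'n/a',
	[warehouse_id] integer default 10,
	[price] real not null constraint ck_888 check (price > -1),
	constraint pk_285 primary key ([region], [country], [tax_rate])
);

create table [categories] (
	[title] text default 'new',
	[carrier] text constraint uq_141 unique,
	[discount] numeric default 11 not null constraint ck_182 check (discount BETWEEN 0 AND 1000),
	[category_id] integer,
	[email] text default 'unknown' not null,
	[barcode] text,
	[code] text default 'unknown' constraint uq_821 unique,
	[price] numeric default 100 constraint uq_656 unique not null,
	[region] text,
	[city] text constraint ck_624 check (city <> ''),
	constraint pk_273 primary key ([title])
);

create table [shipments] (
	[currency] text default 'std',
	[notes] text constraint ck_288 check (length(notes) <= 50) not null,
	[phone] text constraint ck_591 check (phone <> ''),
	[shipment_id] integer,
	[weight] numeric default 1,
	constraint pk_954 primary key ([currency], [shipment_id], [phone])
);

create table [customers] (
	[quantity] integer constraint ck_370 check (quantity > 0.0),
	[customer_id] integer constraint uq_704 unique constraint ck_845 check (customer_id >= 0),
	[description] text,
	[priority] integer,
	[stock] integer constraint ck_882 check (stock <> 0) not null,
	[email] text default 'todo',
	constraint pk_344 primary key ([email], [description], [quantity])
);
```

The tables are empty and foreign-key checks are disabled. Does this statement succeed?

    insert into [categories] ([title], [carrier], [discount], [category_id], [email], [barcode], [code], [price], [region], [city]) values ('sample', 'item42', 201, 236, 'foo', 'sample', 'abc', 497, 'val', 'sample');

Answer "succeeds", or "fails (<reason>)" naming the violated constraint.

succeeds

NOT NULL columns: discount is supplied; email is supplied; price is supplied; title is supplied.
CHECK constraints: 201 satisfies (discount BETWEEN 0 AND 1000); 'sample' satisfies (city <> '').
No constraint is violated.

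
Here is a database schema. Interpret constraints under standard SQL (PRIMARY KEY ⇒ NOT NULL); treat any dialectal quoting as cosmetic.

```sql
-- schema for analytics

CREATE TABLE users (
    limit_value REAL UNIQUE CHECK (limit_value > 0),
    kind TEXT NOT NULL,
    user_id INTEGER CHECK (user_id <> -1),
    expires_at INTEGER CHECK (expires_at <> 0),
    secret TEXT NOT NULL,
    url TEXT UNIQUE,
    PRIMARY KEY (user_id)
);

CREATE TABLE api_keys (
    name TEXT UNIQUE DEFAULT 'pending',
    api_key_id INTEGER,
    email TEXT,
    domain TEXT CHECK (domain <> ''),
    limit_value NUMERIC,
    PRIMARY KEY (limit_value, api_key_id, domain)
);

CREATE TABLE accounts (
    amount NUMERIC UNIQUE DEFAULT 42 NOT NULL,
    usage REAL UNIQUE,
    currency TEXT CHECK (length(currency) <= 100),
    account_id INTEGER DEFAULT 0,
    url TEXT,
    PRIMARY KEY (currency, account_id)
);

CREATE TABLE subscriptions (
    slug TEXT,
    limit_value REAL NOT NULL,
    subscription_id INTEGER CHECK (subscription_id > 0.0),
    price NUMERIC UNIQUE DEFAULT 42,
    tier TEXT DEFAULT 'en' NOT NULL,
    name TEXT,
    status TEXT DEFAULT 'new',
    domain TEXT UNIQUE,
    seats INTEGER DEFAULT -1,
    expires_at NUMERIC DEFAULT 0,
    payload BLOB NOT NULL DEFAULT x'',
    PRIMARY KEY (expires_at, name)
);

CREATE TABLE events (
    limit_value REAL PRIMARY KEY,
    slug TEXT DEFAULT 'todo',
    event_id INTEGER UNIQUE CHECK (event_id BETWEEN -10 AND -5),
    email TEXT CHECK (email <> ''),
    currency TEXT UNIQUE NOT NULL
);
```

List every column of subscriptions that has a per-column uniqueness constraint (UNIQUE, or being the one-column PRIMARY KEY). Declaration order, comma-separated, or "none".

price, domain

- slug: no UNIQUE or single-column PK constraint.
- limit_value: no UNIQUE or single-column PK constraint.
- subscription_id: no UNIQUE or single-column PK constraint.
- price: declared UNIQUE → unique.
- tier: no UNIQUE or single-column PK constraint.
- name: part of a composite PRIMARY KEY — only the tuple is unique, not this column on its own.
- status: no UNIQUE or single-column PK constraint.
- domain: declared UNIQUE → unique.
- seats: no UNIQUE or single-column PK constraint.
- expires_at: part of a composite PRIMARY KEY — only the tuple is unique, not this column on its own.
- payload: no UNIQUE or single-column PK constraint.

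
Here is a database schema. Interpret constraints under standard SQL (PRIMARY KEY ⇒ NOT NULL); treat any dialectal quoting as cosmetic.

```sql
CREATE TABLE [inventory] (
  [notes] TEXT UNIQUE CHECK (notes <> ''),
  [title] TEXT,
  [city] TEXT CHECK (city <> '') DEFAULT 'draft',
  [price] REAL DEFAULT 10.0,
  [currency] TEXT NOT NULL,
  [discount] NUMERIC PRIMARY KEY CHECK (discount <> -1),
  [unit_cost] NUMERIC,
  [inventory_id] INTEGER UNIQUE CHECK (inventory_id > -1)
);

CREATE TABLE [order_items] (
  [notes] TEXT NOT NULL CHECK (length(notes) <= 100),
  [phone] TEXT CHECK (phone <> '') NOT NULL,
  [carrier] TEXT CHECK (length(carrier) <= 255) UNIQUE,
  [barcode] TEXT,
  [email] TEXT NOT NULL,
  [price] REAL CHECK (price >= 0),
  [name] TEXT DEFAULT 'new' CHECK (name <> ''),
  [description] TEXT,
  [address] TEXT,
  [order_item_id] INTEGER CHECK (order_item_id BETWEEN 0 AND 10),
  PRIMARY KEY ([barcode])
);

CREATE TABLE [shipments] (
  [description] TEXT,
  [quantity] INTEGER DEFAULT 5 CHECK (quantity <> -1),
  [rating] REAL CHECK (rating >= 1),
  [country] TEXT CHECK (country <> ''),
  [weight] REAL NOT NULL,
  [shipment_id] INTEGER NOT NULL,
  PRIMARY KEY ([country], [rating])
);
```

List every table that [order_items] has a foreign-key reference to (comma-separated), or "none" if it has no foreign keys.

none

No column in order_items has a REFERENCES clause.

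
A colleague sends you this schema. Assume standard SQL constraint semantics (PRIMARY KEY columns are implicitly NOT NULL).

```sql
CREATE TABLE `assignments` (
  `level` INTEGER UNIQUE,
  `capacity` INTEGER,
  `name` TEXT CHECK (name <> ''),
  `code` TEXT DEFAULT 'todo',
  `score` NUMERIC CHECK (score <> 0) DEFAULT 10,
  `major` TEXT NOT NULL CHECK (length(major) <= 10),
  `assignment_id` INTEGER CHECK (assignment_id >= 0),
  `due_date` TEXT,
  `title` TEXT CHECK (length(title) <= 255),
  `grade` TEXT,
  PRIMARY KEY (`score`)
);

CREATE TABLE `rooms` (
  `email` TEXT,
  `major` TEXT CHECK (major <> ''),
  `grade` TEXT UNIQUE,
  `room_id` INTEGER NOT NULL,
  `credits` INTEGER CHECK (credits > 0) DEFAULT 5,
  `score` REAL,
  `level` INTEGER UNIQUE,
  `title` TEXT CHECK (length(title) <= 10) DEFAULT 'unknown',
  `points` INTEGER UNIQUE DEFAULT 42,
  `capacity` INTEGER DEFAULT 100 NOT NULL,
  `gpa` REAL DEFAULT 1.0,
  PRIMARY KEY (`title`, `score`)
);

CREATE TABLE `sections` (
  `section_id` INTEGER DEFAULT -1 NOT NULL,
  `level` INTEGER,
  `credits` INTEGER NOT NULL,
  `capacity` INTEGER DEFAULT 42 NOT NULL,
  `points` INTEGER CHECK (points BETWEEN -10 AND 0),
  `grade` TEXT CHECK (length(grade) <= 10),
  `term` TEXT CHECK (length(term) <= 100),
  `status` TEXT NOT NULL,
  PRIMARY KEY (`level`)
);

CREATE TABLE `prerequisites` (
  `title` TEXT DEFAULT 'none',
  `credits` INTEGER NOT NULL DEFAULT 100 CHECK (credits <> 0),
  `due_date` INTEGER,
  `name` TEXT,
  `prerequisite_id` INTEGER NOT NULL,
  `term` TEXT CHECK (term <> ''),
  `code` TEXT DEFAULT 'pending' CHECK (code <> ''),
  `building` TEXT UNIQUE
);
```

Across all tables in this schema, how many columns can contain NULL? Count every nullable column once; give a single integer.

24

assignments: 8 nullable (level, capacity, name, code, assignment_id, due_date, title, grade — PK (score) and explicit NOT NULL columns excluded).
rooms: 7 nullable (email, major, grade, credits, level, points, gpa — PK (title, score) and explicit NOT NULL columns excluded).
sections: 3 nullable (points, grade, term — PK (level) and explicit NOT NULL columns excluded).
prerequisites: 6 nullable (title, due_date, name, term, code, building — PK none and explicit NOT NULL columns excluded).
Total: 8 + 7 + 3 + 6 = 24.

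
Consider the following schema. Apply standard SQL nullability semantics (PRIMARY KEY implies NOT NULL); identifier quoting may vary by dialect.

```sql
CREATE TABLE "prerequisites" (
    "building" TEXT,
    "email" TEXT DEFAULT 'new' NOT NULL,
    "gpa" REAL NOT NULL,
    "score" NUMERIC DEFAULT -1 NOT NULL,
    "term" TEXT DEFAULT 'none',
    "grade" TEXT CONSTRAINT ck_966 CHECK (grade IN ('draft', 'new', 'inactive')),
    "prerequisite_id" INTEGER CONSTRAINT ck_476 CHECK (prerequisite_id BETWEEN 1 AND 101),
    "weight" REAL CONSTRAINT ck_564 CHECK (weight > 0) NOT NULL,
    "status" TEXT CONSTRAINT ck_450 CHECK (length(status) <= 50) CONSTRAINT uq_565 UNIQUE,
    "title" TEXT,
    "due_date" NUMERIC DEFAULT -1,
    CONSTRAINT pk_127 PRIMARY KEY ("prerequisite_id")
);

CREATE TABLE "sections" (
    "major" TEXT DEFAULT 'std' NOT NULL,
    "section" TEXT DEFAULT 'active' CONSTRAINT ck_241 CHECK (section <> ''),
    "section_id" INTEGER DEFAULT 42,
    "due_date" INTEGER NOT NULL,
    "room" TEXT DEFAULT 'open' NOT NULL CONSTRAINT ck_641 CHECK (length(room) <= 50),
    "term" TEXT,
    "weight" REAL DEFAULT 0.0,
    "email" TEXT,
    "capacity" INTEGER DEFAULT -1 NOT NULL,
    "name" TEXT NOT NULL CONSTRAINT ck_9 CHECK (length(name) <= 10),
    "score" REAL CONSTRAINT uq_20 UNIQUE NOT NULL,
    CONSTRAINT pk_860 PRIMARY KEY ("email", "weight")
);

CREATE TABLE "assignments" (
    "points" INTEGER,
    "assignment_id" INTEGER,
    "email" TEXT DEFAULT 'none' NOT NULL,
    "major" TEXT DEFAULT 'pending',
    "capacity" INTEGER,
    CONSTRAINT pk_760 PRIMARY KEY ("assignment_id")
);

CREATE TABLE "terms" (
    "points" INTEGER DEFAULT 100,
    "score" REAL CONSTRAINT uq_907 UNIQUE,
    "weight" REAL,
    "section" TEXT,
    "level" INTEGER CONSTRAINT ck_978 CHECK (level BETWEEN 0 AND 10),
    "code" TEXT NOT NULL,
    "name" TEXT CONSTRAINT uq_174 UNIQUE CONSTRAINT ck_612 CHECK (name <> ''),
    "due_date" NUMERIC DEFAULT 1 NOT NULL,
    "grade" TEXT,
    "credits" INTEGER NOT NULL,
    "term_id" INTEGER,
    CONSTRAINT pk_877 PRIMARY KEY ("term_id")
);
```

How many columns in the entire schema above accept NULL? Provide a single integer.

prerequisites: 6 nullable (building, term, grade, status, title, due_date — PK (prerequisite_id) and explicit NOT NULL columns excluded).
sections: 3 nullable (section, section_id, term — PK (email, weight) and explicit NOT NULL columns excluded).
assignments: 3 nullable (points, major, capacity — PK (assignment_id) and explicit NOT NULL columns excluded).
terms: 7 nullable (points, score, weight, section, level, name, grade — PK (term_id) and explicit NOT NULL columns excluded).
Total: 6 + 3 + 3 + 7 = 19.

19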